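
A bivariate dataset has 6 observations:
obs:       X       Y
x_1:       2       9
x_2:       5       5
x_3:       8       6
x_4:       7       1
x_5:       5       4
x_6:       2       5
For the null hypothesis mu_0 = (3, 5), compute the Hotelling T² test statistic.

Step 1 — sample mean vector:
  mean(X) = (2 + 5 + 8 + 7 + 5 + 2) / 6 = 29/6 = 4.8333
  mean(Y) = (9 + 5 + 6 + 1 + 4 + 5) / 6 = 30/6 = 5
  x̄ = (4.8333, 5),  deviation x̄ - mu_0 = (4.8333, 5) - (3, 5) = (1.8333, 0).

Step 2 — sample covariance matrix, S[i,j] = (1/(n-1)) · Σ_k (x_{k,i} - mean_i) · (x_{k,j} - mean_j), divisor n-1 = 5:
  S[X,X] = ((-2.8333)·(-2.8333) + (0.1667)·(0.1667) + (3.1667)·(3.1667) + (2.1667)·(2.1667) + (0.1667)·(0.1667) + (-2.8333)·(-2.8333)) / 5 = 30.8333/5 = 6.1667
  S[X,Y] = ((-2.8333)·(4) + (0.1667)·(0) + (3.1667)·(1) + (2.1667)·(-4) + (0.1667)·(-1) + (-2.8333)·(0)) / 5 = -17/5 = -3.4
  S[Y,Y] = ((4)·(4) + (0)·(0) + (1)·(1) + (-4)·(-4) + (-1)·(-1) + (0)·(0)) / 5 = 34/5 = 6.8
  S = [[6.1667, -3.4],
 [-3.4, 6.8]].

Step 3 — invert S. det(S) = 6.1667·6.8 - (-3.4)² = 30.3733.
  S^{-1} = (1/det) · [[d, -b], [-b, a]] = [[0.2239, 0.1119],
 [0.1119, 0.203]].

Step 4 — quadratic form (x̄ - mu_0)^T · S^{-1} · (x̄ - mu_0):
  S^{-1} · (x̄ - mu_0) = (0.4104, 0.2052),
  (x̄ - mu_0)^T · [...] = (1.8333)·(0.4104) + (0)·(0.2052) = 0.7525.

Step 5 — scale by n: T² = 6 · 0.7525 = 4.5149.

T² ≈ 4.5149


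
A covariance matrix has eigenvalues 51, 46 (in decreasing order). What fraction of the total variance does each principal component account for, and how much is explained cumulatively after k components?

Step 1 — total variance = trace(Sigma) = Σ λ_i = 51 + 46 = 97.

Step 2 — fraction explained by component i = λ_i / Σ λ:
  PC1: 51/97 = 0.5258
  PC2: 46/97 = 0.4742

Step 3 — cumulative fraction after k components = (λ_1 + ... + λ_k) / Σ λ:
  k = 1: 51/97 = 0.5258
  k = 2: (51 + 46)/97 = 97/97 = 1

Summary (fraction, with percent):

explained: PC1 0.5258 (52.58%), PC2 0.4742 (47.42%);  cumulative: 0.5258, 1


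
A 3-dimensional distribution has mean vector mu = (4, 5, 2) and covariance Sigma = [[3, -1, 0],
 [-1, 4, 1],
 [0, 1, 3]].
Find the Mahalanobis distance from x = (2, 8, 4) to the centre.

Step 1 — centre the observation: (x - mu) = (-2, 3, 2).

Step 2 — invert Sigma (cofactor / det for 3×3, or solve directly):
  Sigma^{-1} = [[0.3667, 0.1, -0.0333],
 [0.1, 0.3, -0.1],
 [-0.0333, -0.1, 0.3667]].

Step 3 — form the quadratic (x - mu)^T · Sigma^{-1} · (x - mu):
  Sigma^{-1} · (x - mu) = (-0.5, 0.5, 0.5).
  (x - mu)^T · [Sigma^{-1} · (x - mu)] = (-2)·(-0.5) + (3)·(0.5) + (2)·(0.5) = 3.5.

Step 4 — take square root: d = √(3.5) ≈ 1.8708.

d(x, mu) = √(3.5) ≈ 1.8708


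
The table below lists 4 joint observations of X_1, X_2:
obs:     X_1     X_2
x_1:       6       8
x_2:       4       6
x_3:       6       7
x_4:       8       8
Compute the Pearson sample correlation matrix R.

Step 1 — column means:
  mean(X_1) = (6 + 4 + 6 + 8) / 4 = 24/4 = 6
  mean(X_2) = (8 + 6 + 7 + 8) / 4 = 29/4 = 7.25

Step 2 — sample variances and covariances s[i,j] = (1/(n-1)) · Σ_k (x_{k,i} - mean_i) · (x_{k,j} - mean_j), with n-1 = 3:
  s[X_1,X_1] = ((0)·(0) + (-2)·(-2) + (0)·(0) + (2)·(2)) / 3 = 8/3 = 2.6667
  s[X_1,X_2] = ((0)·(0.75) + (-2)·(-1.25) + (0)·(-0.25) + (2)·(0.75)) / 3 = 4/3 = 1.3333
  s[X_2,X_2] = ((0.75)·(0.75) + (-1.25)·(-1.25) + (-0.25)·(-0.25) + (0.75)·(0.75)) / 3 = 2.75/3 = 0.9167
  Sample standard deviations s_i = √(s[i,i]):
  s(X_1) = √(2.6667) = 1.633
  s(X_2) = √(0.9167) = 0.9574

Step 3 — r_{ij} = s_{ij} / (s_i · s_j):
  r[X_1,X_1] = 1 (diagonal).
  r[X_1,X_2] = 1.3333 / (1.633 · 0.9574) = 1.3333 / 1.5635 = 0.8528
  r[X_2,X_2] = 1 (diagonal).

R is symmetric with unit diagonal. Assembling:

R = [[1, 0.8528],
 [0.8528, 1]]


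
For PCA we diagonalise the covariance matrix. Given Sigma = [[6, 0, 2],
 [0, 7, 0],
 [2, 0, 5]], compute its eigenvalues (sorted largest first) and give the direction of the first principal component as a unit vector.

Step 1 — characteristic polynomial p(λ) = det(λI - Sigma) = λ³ - tr·λ² + c_1·λ - det, where tr = trace, c_1 = sum of the principal 2×2 minors, det = det(Sigma):
  tr = 6 + 7 + 5 = 18,
  c_1 = (6·7 - (0)²) + (6·5 - (2)²) + (7·5 - (0)²) = 42 + 26 + 35 = 103,
  det = 6·(7·5 - (0)²) - (0)·((0)·5 - (0)·(2)) + (2)·((0)·(0) - 7·(2)) = 6·(35) - (0)·(0) + (2)·(-14) = 182.
  So p(λ) = λ³ - 18λ² + 103λ - 182.
Step 2 — look for an integer root (rational root theorem: any rational root is an integer divisor of 182). Testing λ = 7:
  p(7) = 343 - 882 + 721 - 182 = 0  ✓
  Dividing out (λ - 7): p(λ) = (λ - 7)(λ² - 11λ + 26).
Step 3 — remaining eigenvalues from the quadratic λ² - 11λ + 26 = 0:
  Δ = 11² - 4·26 = 121 - 104 = 17,  λ = (11 ± √17)/2 = (11 ± 4.1231)/2 ≈ 7.5616 or 3.4384.
  Sorted: λ_1 = 7.5616,  λ_2 = 7,  λ_3 = 3.4384  (check: sum = 18 = tr ✓).

Step 4 — unit eigenvector for λ_1 ≈ 7.5616: v spans the null space of (Sigma - λ_1 I), whose rows are
  r_1 = (-1.5616, 0, 2),  r_2 = (0, -0.5616, 0),  r_3 = (2, 0, -2.5616).
  v is orthogonal to every row, so take v ∝ r_1 × r_2 = ((0)·(0) - (2)·(-0.5616), (2)·(0) - (-1.5616)·(0), (-1.5616)·(-0.5616) - (0)·(0)) ≈ (1.1231, 0, 0.8769).
  Let u = (1.1231, 0, 0.8769).
  ||u|| = √((1.1231)² + (0)² + (0.8769)²) = √(2.0303) ≈ 1.4249,  v_1 = u/||u|| ≈ (0.7882, 0, 0.6154) (||v_1|| = 1).

λ_1 = 7.5616,  λ_2 = 7,  λ_3 = 3.4384;  v_1 ≈ (0.7882, 0, 0.6154)


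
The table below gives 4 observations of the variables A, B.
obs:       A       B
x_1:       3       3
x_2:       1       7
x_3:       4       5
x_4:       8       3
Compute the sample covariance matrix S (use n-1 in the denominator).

Step 1 — column means:
  mean(A) = (3 + 1 + 4 + 8) / 4 = 16/4 = 4
  mean(B) = (3 + 7 + 5 + 3) / 4 = 18/4 = 4.5

Step 2 — sample covariance S[i,j] = (1/(n-1)) · Σ_k (x_{k,i} - mean_i) · (x_{k,j} - mean_j), with n-1 = 3.
  S[A,A] = ((-1)·(-1) + (-3)·(-3) + (0)·(0) + (4)·(4)) / 3 = 26/3 = 8.6667
  S[A,B] = ((-1)·(-1.5) + (-3)·(2.5) + (0)·(0.5) + (4)·(-1.5)) / 3 = -12/3 = -4
  S[B,B] = ((-1.5)·(-1.5) + (2.5)·(2.5) + (0.5)·(0.5) + (-1.5)·(-1.5)) / 3 = 11/3 = 3.6667

S is symmetric (S[j,i] = S[i,j]). Assembling:

S = [[8.6667, -4],
 [-4, 3.6667]]


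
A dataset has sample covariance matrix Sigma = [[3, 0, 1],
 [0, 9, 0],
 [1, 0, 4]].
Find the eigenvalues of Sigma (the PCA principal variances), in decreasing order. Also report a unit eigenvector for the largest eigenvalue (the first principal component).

Step 1 — characteristic polynomial p(λ) = det(λI - Sigma) = λ³ - tr·λ² + c_1·λ - det, where tr = trace, c_1 = sum of the principal 2×2 minors, det = det(Sigma):
  tr = 3 + 9 + 4 = 16,
  c_1 = (3·9 - (0)²) + (3·4 - (1)²) + (9·4 - (0)²) = 27 + 11 + 36 = 74,
  det = 3·(9·4 - (0)²) - (0)·((0)·4 - (0)·(1)) + (1)·((0)·(0) - 9·(1)) = 3·(36) - (0)·(0) + (1)·(-9) = 99.
  So p(λ) = λ³ - 16λ² + 74λ - 99.
Step 2 — look for an integer root (rational root theorem: any rational root is an integer divisor of 99). Testing λ = 9:
  p(9) = 729 - 1296 + 666 - 99 = 0  ✓
  Dividing out (λ - 9): p(λ) = (λ - 9)(λ² - 7λ + 11).
Step 3 — remaining eigenvalues from the quadratic λ² - 7λ + 11 = 0:
  Δ = 7² - 4·11 = 49 - 44 = 5,  λ = (7 ± √5)/2 = (7 ± 2.2361)/2 ≈ 4.618 or 2.382.
  Sorted: λ_1 = 9,  λ_2 = 4.618,  λ_3 = 2.382  (check: sum = 16 = tr ✓).

Step 4 — unit eigenvector for λ_1 = 9: v spans the null space of (Sigma - λ_1 I), whose rows are
  r_1 = (-6, 0, 1),  r_2 = (0, 0, 0),  r_3 = (1, 0, -5).
  v is orthogonal to every row, so take v ∝ r_1 × r_3 = ((0)·(-5) - (1)·(0), (1)·(1) - (-6)·(-5), (-6)·(0) - (0)·(1)) = (0, -29, 0).
  Rescale (divide by 29; multiply by -1 so the first nonzero entry is positive): u = (0, 1, 0).
  ||u|| = √((0)² + (1)² + (0)²) = √(1) = 1,  v_1 = u/||u|| ≈ (0, 1, 0) (||v_1|| = 1).

λ_1 = 9,  λ_2 = 4.618,  λ_3 = 2.382;  v_1 ≈ (0, 1, 0)


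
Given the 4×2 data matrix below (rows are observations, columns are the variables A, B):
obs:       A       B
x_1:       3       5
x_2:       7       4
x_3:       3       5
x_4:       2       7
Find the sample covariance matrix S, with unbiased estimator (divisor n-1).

Step 1 — column means:
  mean(A) = (3 + 7 + 3 + 2) / 4 = 15/4 = 3.75
  mean(B) = (5 + 4 + 5 + 7) / 4 = 21/4 = 5.25

Step 2 — sample covariance S[i,j] = (1/(n-1)) · Σ_k (x_{k,i} - mean_i) · (x_{k,j} - mean_j), with n-1 = 3.
  S[A,A] = ((-0.75)·(-0.75) + (3.25)·(3.25) + (-0.75)·(-0.75) + (-1.75)·(-1.75)) / 3 = 14.75/3 = 4.9167
  S[A,B] = ((-0.75)·(-0.25) + (3.25)·(-1.25) + (-0.75)·(-0.25) + (-1.75)·(1.75)) / 3 = -6.75/3 = -2.25
  S[B,B] = ((-0.25)·(-0.25) + (-1.25)·(-1.25) + (-0.25)·(-0.25) + (1.75)·(1.75)) / 3 = 4.75/3 = 1.5833

S is symmetric (S[j,i] = S[i,j]). Assembling:

S = [[4.9167, -2.25],
 [-2.25, 1.5833]]


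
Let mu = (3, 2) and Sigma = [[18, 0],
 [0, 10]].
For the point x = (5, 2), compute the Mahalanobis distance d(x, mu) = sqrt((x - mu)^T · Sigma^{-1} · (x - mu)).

Step 1 — centre the observation: (x - mu) = (2, 0).

Step 2 — invert Sigma. det(Sigma) = 18·10 - (0)² = 180.
  Sigma^{-1} = (1/det) · [[d, -b], [-b, a]] = [[0.0556, 0],
 [0, 0.1]].

Step 3 — form the quadratic (x - mu)^T · Sigma^{-1} · (x - mu):
  Sigma^{-1} · (x - mu) = (0.1111, 0).
  (x - mu)^T · [Sigma^{-1} · (x - mu)] = (2)·(0.1111) + (0)·(0) = 0.2222.

Step 4 — take square root: d = √(0.2222) ≈ 0.4714.

d(x, mu) = √(0.2222) ≈ 0.4714


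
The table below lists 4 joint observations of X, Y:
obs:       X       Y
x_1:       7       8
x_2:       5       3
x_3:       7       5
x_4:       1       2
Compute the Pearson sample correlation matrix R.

Step 1 — column means:
  mean(X) = (7 + 5 + 7 + 1) / 4 = 20/4 = 5
  mean(Y) = (8 + 3 + 5 + 2) / 4 = 18/4 = 4.5

Step 2 — sample variances and covariances s[i,j] = (1/(n-1)) · Σ_k (x_{k,i} - mean_i) · (x_{k,j} - mean_j), with n-1 = 3:
  s[X,X] = ((2)·(2) + (0)·(0) + (2)·(2) + (-4)·(-4)) / 3 = 24/3 = 8
  s[X,Y] = ((2)·(3.5) + (0)·(-1.5) + (2)·(0.5) + (-4)·(-2.5)) / 3 = 18/3 = 6
  s[Y,Y] = ((3.5)·(3.5) + (-1.5)·(-1.5) + (0.5)·(0.5) + (-2.5)·(-2.5)) / 3 = 21/3 = 7
  Sample standard deviations s_i = √(s[i,i]):
  s(X) = √(8) = 2.8284
  s(Y) = √(7) = 2.6458

Step 3 — r_{ij} = s_{ij} / (s_i · s_j):
  r[X,X] = 1 (diagonal).
  r[X,Y] = 6 / (2.8284 · 2.6458) = 6 / 7.4833 = 0.8018
  r[Y,Y] = 1 (diagonal).

R is symmetric with unit diagonal. Assembling:

R = [[1, 0.8018],
 [0.8018, 1]]


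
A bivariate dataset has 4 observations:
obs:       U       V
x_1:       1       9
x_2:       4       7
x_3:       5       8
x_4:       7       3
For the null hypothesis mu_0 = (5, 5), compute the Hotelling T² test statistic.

Step 1 — sample mean vector:
  mean(U) = (1 + 4 + 5 + 7) / 4 = 17/4 = 4.25
  mean(V) = (9 + 7 + 8 + 3) / 4 = 27/4 = 6.75
  x̄ = (4.25, 6.75),  deviation x̄ - mu_0 = (4.25, 6.75) - (5, 5) = (-0.75, 1.75).

Step 2 — sample covariance matrix, S[i,j] = (1/(n-1)) · Σ_k (x_{k,i} - mean_i) · (x_{k,j} - mean_j), divisor n-1 = 3:
  S[U,U] = ((-3.25)·(-3.25) + (-0.25)·(-0.25) + (0.75)·(0.75) + (2.75)·(2.75)) / 3 = 18.75/3 = 6.25
  S[U,V] = ((-3.25)·(2.25) + (-0.25)·(0.25) + (0.75)·(1.25) + (2.75)·(-3.75)) / 3 = -16.75/3 = -5.5833
  S[V,V] = ((2.25)·(2.25) + (0.25)·(0.25) + (1.25)·(1.25) + (-3.75)·(-3.75)) / 3 = 20.75/3 = 6.9167
  S = [[6.25, -5.5833],
 [-5.5833, 6.9167]].

Step 3 — invert S. det(S) = 6.25·6.9167 - (-5.5833)² = 12.0556.
  S^{-1} = (1/det) · [[d, -b], [-b, a]] = [[0.5737, 0.4631],
 [0.4631, 0.5184]].

Step 4 — quadratic form (x̄ - mu_0)^T · S^{-1} · (x̄ - mu_0):
  S^{-1} · (x̄ - mu_0) = (0.3802, 0.5599),
  (x̄ - mu_0)^T · [...] = (-0.75)·(0.3802) + (1.75)·(0.5599) = 0.6947.

Step 5 — scale by n: T² = 4 · 0.6947 = 2.7788.

T² ≈ 2.7788


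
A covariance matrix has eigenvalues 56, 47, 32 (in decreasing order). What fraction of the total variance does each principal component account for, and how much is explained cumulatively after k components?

Step 1 — total variance = trace(Sigma) = Σ λ_i = 56 + 47 + 32 = 135.

Step 2 — fraction explained by component i = λ_i / Σ λ:
  PC1: 56/135 = 0.4148
  PC2: 47/135 = 0.3481
  PC3: 32/135 = 0.237

Step 3 — cumulative fraction after k components = (λ_1 + ... + λ_k) / Σ λ:
  k = 1: 56/135 = 0.4148
  k = 2: (56 + 47)/135 = 103/135 = 0.763
  k = 3: (56 + 47 + 32)/135 = 135/135 = 1

Summary (fraction, with percent):

explained: PC1 0.4148 (41.48%), PC2 0.3481 (34.81%), PC3 0.237 (23.7%);  cumulative: 0.4148, 0.763, 1


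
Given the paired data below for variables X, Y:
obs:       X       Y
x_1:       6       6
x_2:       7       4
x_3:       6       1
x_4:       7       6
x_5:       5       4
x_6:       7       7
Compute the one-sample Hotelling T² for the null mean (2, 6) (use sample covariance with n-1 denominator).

Step 1 — sample mean vector:
  mean(X) = (6 + 7 + 6 + 7 + 5 + 7) / 6 = 38/6 = 6.3333
  mean(Y) = (6 + 4 + 1 + 6 + 4 + 7) / 6 = 28/6 = 4.6667
  x̄ = (6.3333, 4.6667),  deviation x̄ - mu_0 = (6.3333, 4.6667) - (2, 6) = (4.3333, -1.3333).

Step 2 — sample covariance matrix, S[i,j] = (1/(n-1)) · Σ_k (x_{k,i} - mean_i) · (x_{k,j} - mean_j), divisor n-1 = 5:
  S[X,X] = ((-0.3333)·(-0.3333) + (0.6667)·(0.6667) + (-0.3333)·(-0.3333) + (0.6667)·(0.6667) + (-1.3333)·(-1.3333) + (0.6667)·(0.6667)) / 5 = 3.3333/5 = 0.6667
  S[X,Y] = ((-0.3333)·(1.3333) + (0.6667)·(-0.6667) + (-0.3333)·(-3.6667) + (0.6667)·(1.3333) + (-1.3333)·(-0.6667) + (0.6667)·(2.3333)) / 5 = 3.6667/5 = 0.7333
  S[Y,Y] = ((1.3333)·(1.3333) + (-0.6667)·(-0.6667) + (-3.6667)·(-3.6667) + (1.3333)·(1.3333) + (-0.6667)·(-0.6667) + (2.3333)·(2.3333)) / 5 = 23.3333/5 = 4.6667
  S = [[0.6667, 0.7333],
 [0.7333, 4.6667]].

Step 3 — invert S. det(S) = 0.6667·4.6667 - (0.7333)² = 2.5733.
  S^{-1} = (1/det) · [[d, -b], [-b, a]] = [[1.8135, -0.285],
 [-0.285, 0.2591]].

Step 4 — quadratic form (x̄ - mu_0)^T · S^{-1} · (x̄ - mu_0):
  S^{-1} · (x̄ - mu_0) = (8.2383, -1.5803),
  (x̄ - mu_0)^T · [...] = (4.3333)·(8.2383) + (-1.3333)·(-1.5803) = 37.8066.

Step 5 — scale by n: T² = 6 · 37.8066 = 226.8394.

T² ≈ 226.8394


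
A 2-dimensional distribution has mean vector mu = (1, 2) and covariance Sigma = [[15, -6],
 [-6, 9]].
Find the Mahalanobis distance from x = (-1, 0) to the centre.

Step 1 — centre the observation: (x - mu) = (-2, -2).

Step 2 — invert Sigma. det(Sigma) = 15·9 - (-6)² = 99.
  Sigma^{-1} = (1/det) · [[d, -b], [-b, a]] = [[0.0909, 0.0606],
 [0.0606, 0.1515]].

Step 3 — form the quadratic (x - mu)^T · Sigma^{-1} · (x - mu):
  Sigma^{-1} · (x - mu) = (-0.303, -0.4242).
  (x - mu)^T · [Sigma^{-1} · (x - mu)] = (-2)·(-0.303) + (-2)·(-0.4242) = 1.4545.

Step 4 — take square root: d = √(1.4545) ≈ 1.206.

d(x, mu) = √(1.4545) ≈ 1.206


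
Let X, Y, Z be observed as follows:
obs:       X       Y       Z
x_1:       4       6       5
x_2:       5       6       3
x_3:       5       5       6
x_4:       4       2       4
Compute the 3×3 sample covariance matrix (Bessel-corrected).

Step 1 — column means:
  mean(X) = (4 + 5 + 5 + 4) / 4 = 18/4 = 4.5
  mean(Y) = (6 + 6 + 5 + 2) / 4 = 19/4 = 4.75
  mean(Z) = (5 + 3 + 6 + 4) / 4 = 18/4 = 4.5

Step 2 — sample covariance S[i,j] = (1/(n-1)) · Σ_k (x_{k,i} - mean_i) · (x_{k,j} - mean_j), with n-1 = 3.
  S[X,X] = ((-0.5)·(-0.5) + (0.5)·(0.5) + (0.5)·(0.5) + (-0.5)·(-0.5)) / 3 = 1/3 = 0.3333
  S[X,Y] = ((-0.5)·(1.25) + (0.5)·(1.25) + (0.5)·(0.25) + (-0.5)·(-2.75)) / 3 = 1.5/3 = 0.5
  S[X,Z] = ((-0.5)·(0.5) + (0.5)·(-1.5) + (0.5)·(1.5) + (-0.5)·(-0.5)) / 3 = 0/3 = 0
  S[Y,Y] = ((1.25)·(1.25) + (1.25)·(1.25) + (0.25)·(0.25) + (-2.75)·(-2.75)) / 3 = 10.75/3 = 3.5833
  S[Y,Z] = ((1.25)·(0.5) + (1.25)·(-1.5) + (0.25)·(1.5) + (-2.75)·(-0.5)) / 3 = 0.5/3 = 0.1667
  S[Z,Z] = ((0.5)·(0.5) + (-1.5)·(-1.5) + (1.5)·(1.5) + (-0.5)·(-0.5)) / 3 = 5/3 = 1.6667

S is symmetric (S[j,i] = S[i,j]). Assembling:

S = [[0.3333, 0.5, 0],
 [0.5, 3.5833, 0.1667],
 [0, 0.1667, 1.6667]]


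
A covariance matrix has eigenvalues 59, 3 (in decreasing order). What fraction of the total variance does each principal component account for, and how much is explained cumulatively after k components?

Step 1 — total variance = trace(Sigma) = Σ λ_i = 59 + 3 = 62.

Step 2 — fraction explained by component i = λ_i / Σ λ:
  PC1: 59/62 = 0.9516
  PC2: 3/62 = 0.0484

Step 3 — cumulative fraction after k components = (λ_1 + ... + λ_k) / Σ λ:
  k = 1: 59/62 = 0.9516
  k = 2: (59 + 3)/62 = 62/62 = 1

Summary (fraction, with percent):

explained: PC1 0.9516 (95.16%), PC2 0.0484 (4.84%);  cumulative: 0.9516, 1


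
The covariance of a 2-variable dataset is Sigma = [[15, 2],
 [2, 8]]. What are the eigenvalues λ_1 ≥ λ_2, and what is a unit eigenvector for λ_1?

Step 1 — characteristic polynomial of 2×2 Sigma:
  det(Sigma - λI) = λ² - trace · λ + det = 0.
  trace = 15 + 8 = 23, det = 15·8 - (2)² = 116.
Step 2 — discriminant:
  Δ = trace² - 4·det = 529 - 464 = 65.
Step 3 — eigenvalues:
  λ = (trace ± √Δ)/2 = (23 ± 8.0623)/2,
  λ_1 = 15.5311,  λ_2 = 7.4689.

Step 4 — unit eigenvector for λ_1: solve (Sigma - λ_1 I)v = 0. First row:
  (15 - 15.5311)·v_x + (2)·v_y = 0, i.e. (-0.5311)·v_x + (2)·v_y = 0,
  so v ∝ (b, λ_1 - a) = (2, 0.5311) = u.
  ||u|| = √((2)² + (0.5311)²) = √(4.2821) ≈ 2.0693,
  v_1 = u/||u|| ≈ (0.9665, 0.2567) (||v_1|| = 1).

λ_1 = 15.5311,  λ_2 = 7.4689;  v_1 ≈ (0.9665, 0.2567)


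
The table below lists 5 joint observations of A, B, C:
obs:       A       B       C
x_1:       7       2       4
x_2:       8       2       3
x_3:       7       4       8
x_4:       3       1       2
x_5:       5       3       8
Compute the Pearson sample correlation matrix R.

Step 1 — column means:
  mean(A) = (7 + 8 + 7 + 3 + 5) / 5 = 30/5 = 6
  mean(B) = (2 + 2 + 4 + 1 + 3) / 5 = 12/5 = 2.4
  mean(C) = (4 + 3 + 8 + 2 + 8) / 5 = 25/5 = 5

Step 2 — sample variances and covariances s[i,j] = (1/(n-1)) · Σ_k (x_{k,i} - mean_i) · (x_{k,j} - mean_j), with n-1 = 4:
  s[A,A] = ((1)·(1) + (2)·(2) + (1)·(1) + (-3)·(-3) + (-1)·(-1)) / 4 = 16/4 = 4
  s[A,B] = ((1)·(-0.4) + (2)·(-0.4) + (1)·(1.6) + (-3)·(-1.4) + (-1)·(0.6)) / 4 = 4/4 = 1
  s[A,C] = ((1)·(-1) + (2)·(-2) + (1)·(3) + (-3)·(-3) + (-1)·(3)) / 4 = 4/4 = 1
  s[B,B] = ((-0.4)·(-0.4) + (-0.4)·(-0.4) + (1.6)·(1.6) + (-1.4)·(-1.4) + (0.6)·(0.6)) / 4 = 5.2/4 = 1.3
  s[B,C] = ((-0.4)·(-1) + (-0.4)·(-2) + (1.6)·(3) + (-1.4)·(-3) + (0.6)·(3)) / 4 = 12/4 = 3
  s[C,C] = ((-1)·(-1) + (-2)·(-2) + (3)·(3) + (-3)·(-3) + (3)·(3)) / 4 = 32/4 = 8
  Sample standard deviations s_i = √(s[i,i]):
  s(A) = √(4) = 2
  s(B) = √(1.3) = 1.1402
  s(C) = √(8) = 2.8284

Step 3 — r_{ij} = s_{ij} / (s_i · s_j):
  r[A,A] = 1 (diagonal).
  r[A,B] = 1 / (2 · 1.1402) = 1 / 2.2804 = 0.4385
  r[A,C] = 1 / (2 · 2.8284) = 1 / 5.6569 = 0.1768
  r[B,B] = 1 (diagonal).
  r[B,C] = 3 / (1.1402 · 2.8284) = 3 / 3.2249 = 0.9303
  r[C,C] = 1 (diagonal).

R is symmetric with unit diagonal. Assembling:

R = [[1, 0.4385, 0.1768],
 [0.4385, 1, 0.9303],
 [0.1768, 0.9303, 1]]


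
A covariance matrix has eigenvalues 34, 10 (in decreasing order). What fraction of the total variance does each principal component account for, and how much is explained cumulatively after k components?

Step 1 — total variance = trace(Sigma) = Σ λ_i = 34 + 10 = 44.

Step 2 — fraction explained by component i = λ_i / Σ λ:
  PC1: 34/44 = 0.7727
  PC2: 10/44 = 0.2273

Step 3 — cumulative fraction after k components = (λ_1 + ... + λ_k) / Σ λ:
  k = 1: 34/44 = 0.7727
  k = 2: (34 + 10)/44 = 44/44 = 1

Summary (fraction, with percent):

explained: PC1 0.7727 (77.27%), PC2 0.2273 (22.73%);  cumulative: 0.7727, 1


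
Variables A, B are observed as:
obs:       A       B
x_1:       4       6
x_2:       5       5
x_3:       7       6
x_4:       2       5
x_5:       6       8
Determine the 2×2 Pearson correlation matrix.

Step 1 — column means:
  mean(A) = (4 + 5 + 7 + 2 + 6) / 5 = 24/5 = 4.8
  mean(B) = (6 + 5 + 6 + 5 + 8) / 5 = 30/5 = 6

Step 2 — sample variances and covariances s[i,j] = (1/(n-1)) · Σ_k (x_{k,i} - mean_i) · (x_{k,j} - mean_j), with n-1 = 4:
  s[A,A] = ((-0.8)·(-0.8) + (0.2)·(0.2) + (2.2)·(2.2) + (-2.8)·(-2.8) + (1.2)·(1.2)) / 4 = 14.8/4 = 3.7
  s[A,B] = ((-0.8)·(0) + (0.2)·(-1) + (2.2)·(0) + (-2.8)·(-1) + (1.2)·(2)) / 4 = 5/4 = 1.25
  s[B,B] = ((0)·(0) + (-1)·(-1) + (0)·(0) + (-1)·(-1) + (2)·(2)) / 4 = 6/4 = 1.5
  Sample standard deviations s_i = √(s[i,i]):
  s(A) = √(3.7) = 1.9235
  s(B) = √(1.5) = 1.2247

Step 3 — r_{ij} = s_{ij} / (s_i · s_j):
  r[A,A] = 1 (diagonal).
  r[A,B] = 1.25 / (1.9235 · 1.2247) = 1.25 / 2.3558 = 0.5306
  r[B,B] = 1 (diagonal).

R is symmetric with unit diagonal. Assembling:

R = [[1, 0.5306],
 [0.5306, 1]]


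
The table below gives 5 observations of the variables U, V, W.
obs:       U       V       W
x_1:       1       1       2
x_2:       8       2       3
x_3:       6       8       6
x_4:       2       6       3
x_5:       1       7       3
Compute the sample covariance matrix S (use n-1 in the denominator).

Step 1 — column means:
  mean(U) = (1 + 8 + 6 + 2 + 1) / 5 = 18/5 = 3.6
  mean(V) = (1 + 2 + 8 + 6 + 7) / 5 = 24/5 = 4.8
  mean(W) = (2 + 3 + 6 + 3 + 3) / 5 = 17/5 = 3.4

Step 2 — sample covariance S[i,j] = (1/(n-1)) · Σ_k (x_{k,i} - mean_i) · (x_{k,j} - mean_j), with n-1 = 4.
  S[U,U] = ((-2.6)·(-2.6) + (4.4)·(4.4) + (2.4)·(2.4) + (-1.6)·(-1.6) + (-2.6)·(-2.6)) / 4 = 41.2/4 = 10.3
  S[U,V] = ((-2.6)·(-3.8) + (4.4)·(-2.8) + (2.4)·(3.2) + (-1.6)·(1.2) + (-2.6)·(2.2)) / 4 = -2.4/4 = -0.6
  S[U,W] = ((-2.6)·(-1.4) + (4.4)·(-0.4) + (2.4)·(2.6) + (-1.6)·(-0.4) + (-2.6)·(-0.4)) / 4 = 9.8/4 = 2.45
  S[V,V] = ((-3.8)·(-3.8) + (-2.8)·(-2.8) + (3.2)·(3.2) + (1.2)·(1.2) + (2.2)·(2.2)) / 4 = 38.8/4 = 9.7
  S[V,W] = ((-3.8)·(-1.4) + (-2.8)·(-0.4) + (3.2)·(2.6) + (1.2)·(-0.4) + (2.2)·(-0.4)) / 4 = 13.4/4 = 3.35
  S[W,W] = ((-1.4)·(-1.4) + (-0.4)·(-0.4) + (2.6)·(2.6) + (-0.4)·(-0.4) + (-0.4)·(-0.4)) / 4 = 9.2/4 = 2.3

S is symmetric (S[j,i] = S[i,j]). Assembling:

S = [[10.3, -0.6, 2.45],
 [-0.6, 9.7, 3.35],
 [2.45, 3.35, 2.3]]


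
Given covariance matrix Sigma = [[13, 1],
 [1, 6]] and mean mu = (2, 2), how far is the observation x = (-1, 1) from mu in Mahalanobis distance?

Step 1 — centre the observation: (x - mu) = (-3, -1).

Step 2 — invert Sigma. det(Sigma) = 13·6 - (1)² = 77.
  Sigma^{-1} = (1/det) · [[d, -b], [-b, a]] = [[0.0779, -0.013],
 [-0.013, 0.1688]].

Step 3 — form the quadratic (x - mu)^T · Sigma^{-1} · (x - mu):
  Sigma^{-1} · (x - mu) = (-0.2208, -0.1299).
  (x - mu)^T · [Sigma^{-1} · (x - mu)] = (-3)·(-0.2208) + (-1)·(-0.1299) = 0.7922.

Step 4 — take square root: d = √(0.7922) ≈ 0.8901.

d(x, mu) = √(0.7922) ≈ 0.8901


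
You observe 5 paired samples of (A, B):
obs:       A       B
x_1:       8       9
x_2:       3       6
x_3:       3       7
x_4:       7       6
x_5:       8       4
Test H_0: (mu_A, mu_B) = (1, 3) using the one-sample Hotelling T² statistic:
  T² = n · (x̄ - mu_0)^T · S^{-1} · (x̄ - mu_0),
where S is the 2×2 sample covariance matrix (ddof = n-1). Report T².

Step 1 — sample mean vector:
  mean(A) = (8 + 3 + 3 + 7 + 8) / 5 = 29/5 = 5.8
  mean(B) = (9 + 6 + 7 + 6 + 4) / 5 = 32/5 = 6.4
  x̄ = (5.8, 6.4),  deviation x̄ - mu_0 = (5.8, 6.4) - (1, 3) = (4.8, 3.4).

Step 2 — sample covariance matrix, S[i,j] = (1/(n-1)) · Σ_k (x_{k,i} - mean_i) · (x_{k,j} - mean_j), divisor n-1 = 4:
  S[A,A] = ((2.2)·(2.2) + (-2.8)·(-2.8) + (-2.8)·(-2.8) + (1.2)·(1.2) + (2.2)·(2.2)) / 4 = 26.8/4 = 6.7
  S[A,B] = ((2.2)·(2.6) + (-2.8)·(-0.4) + (-2.8)·(0.6) + (1.2)·(-0.4) + (2.2)·(-2.4)) / 4 = -0.6/4 = -0.15
  S[B,B] = ((2.6)·(2.6) + (-0.4)·(-0.4) + (0.6)·(0.6) + (-0.4)·(-0.4) + (-2.4)·(-2.4)) / 4 = 13.2/4 = 3.3
  S = [[6.7, -0.15],
 [-0.15, 3.3]].

Step 3 — invert S. det(S) = 6.7·3.3 - (-0.15)² = 22.0875.
  S^{-1} = (1/det) · [[d, -b], [-b, a]] = [[0.1494, 0.0068],
 [0.0068, 0.3033]].

Step 4 — quadratic form (x̄ - mu_0)^T · S^{-1} · (x̄ - mu_0):
  S^{-1} · (x̄ - mu_0) = (0.7402, 1.064),
  (x̄ - mu_0)^T · [...] = (4.8)·(0.7402) + (3.4)·(1.064) = 7.1706.

Step 5 — scale by n: T² = 5 · 7.1706 = 35.8529.

T² ≈ 35.8529


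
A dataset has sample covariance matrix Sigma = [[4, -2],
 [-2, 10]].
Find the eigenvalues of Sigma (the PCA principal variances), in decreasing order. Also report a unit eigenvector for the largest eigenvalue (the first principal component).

Step 1 — characteristic polynomial of 2×2 Sigma:
  det(Sigma - λI) = λ² - trace · λ + det = 0.
  trace = 4 + 10 = 14, det = 4·10 - (-2)² = 36.
Step 2 — discriminant:
  Δ = trace² - 4·det = 196 - 144 = 52.
Step 3 — eigenvalues:
  λ = (trace ± √Δ)/2 = (14 ± 7.2111)/2,
  λ_1 = 10.6056,  λ_2 = 3.3944.

Step 4 — unit eigenvector for λ_1: solve (Sigma - λ_1 I)v = 0. First row:
  (4 - 10.6056)·v_x + (-2)·v_y = 0, i.e. (-6.6056)·v_x + (-2)·v_y = 0,
  so v ∝ (b, λ_1 - a) = (-2, 6.6056); multiply by -1 so the first entry is positive: u = (2, -6.6056).
  ||u|| = √((2)² + (-6.6056)²) = √(47.6333) ≈ 6.9017,
  v_1 = u/||u|| ≈ (0.2898, -0.9571) (||v_1|| = 1).

λ_1 = 10.6056,  λ_2 = 3.3944;  v_1 ≈ (0.2898, -0.9571)


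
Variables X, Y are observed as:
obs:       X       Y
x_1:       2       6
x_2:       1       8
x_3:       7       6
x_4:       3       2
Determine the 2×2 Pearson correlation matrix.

Step 1 — column means:
  mean(X) = (2 + 1 + 7 + 3) / 4 = 13/4 = 3.25
  mean(Y) = (6 + 8 + 6 + 2) / 4 = 22/4 = 5.5

Step 2 — sample variances and covariances s[i,j] = (1/(n-1)) · Σ_k (x_{k,i} - mean_i) · (x_{k,j} - mean_j), with n-1 = 3:
  s[X,X] = ((-1.25)·(-1.25) + (-2.25)·(-2.25) + (3.75)·(3.75) + (-0.25)·(-0.25)) / 3 = 20.75/3 = 6.9167
  s[X,Y] = ((-1.25)·(0.5) + (-2.25)·(2.5) + (3.75)·(0.5) + (-0.25)·(-3.5)) / 3 = -3.5/3 = -1.1667
  s[Y,Y] = ((0.5)·(0.5) + (2.5)·(2.5) + (0.5)·(0.5) + (-3.5)·(-3.5)) / 3 = 19/3 = 6.3333
  Sample standard deviations s_i = √(s[i,i]):
  s(X) = √(6.9167) = 2.63
  s(Y) = √(6.3333) = 2.5166

Step 3 — r_{ij} = s_{ij} / (s_i · s_j):
  r[X,X] = 1 (diagonal).
  r[X,Y] = -1.1667 / (2.63 · 2.5166) = -1.1667 / 6.6186 = -0.1763
  r[Y,Y] = 1 (diagonal).

R is symmetric with unit diagonal. Assembling:

R = [[1, -0.1763],
 [-0.1763, 1]]


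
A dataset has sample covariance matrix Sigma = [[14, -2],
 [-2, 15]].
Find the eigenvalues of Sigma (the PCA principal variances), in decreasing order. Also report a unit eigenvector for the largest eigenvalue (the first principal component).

Step 1 — characteristic polynomial of 2×2 Sigma:
  det(Sigma - λI) = λ² - trace · λ + det = 0.
  trace = 14 + 15 = 29, det = 14·15 - (-2)² = 206.
Step 2 — discriminant:
  Δ = trace² - 4·det = 841 - 824 = 17.
Step 3 — eigenvalues:
  λ = (trace ± √Δ)/2 = (29 ± 4.1231)/2,
  λ_1 = 16.5616,  λ_2 = 12.4384.

Step 4 — unit eigenvector for λ_1: solve (Sigma - λ_1 I)v = 0. First row:
  (14 - 16.5616)·v_x + (-2)·v_y = 0, i.e. (-2.5616)·v_x + (-2)·v_y = 0,
  so v ∝ (b, λ_1 - a) = (-2, 2.5616); multiply by -1 so the first entry is positive: u = (2, -2.5616).
  ||u|| = √((2)² + (-2.5616)²) = √(10.5616) ≈ 3.2499,
  v_1 = u/||u|| ≈ (0.6154, -0.7882) (||v_1|| = 1).

λ_1 = 16.5616,  λ_2 = 12.4384;  v_1 ≈ (0.6154, -0.7882)


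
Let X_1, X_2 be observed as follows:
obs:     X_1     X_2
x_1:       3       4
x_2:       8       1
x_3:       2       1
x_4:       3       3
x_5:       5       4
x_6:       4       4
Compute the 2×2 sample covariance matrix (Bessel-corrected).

Step 1 — column means:
  mean(X_1) = (3 + 8 + 2 + 3 + 5 + 4) / 6 = 25/6 = 4.1667
  mean(X_2) = (4 + 1 + 1 + 3 + 4 + 4) / 6 = 17/6 = 2.8333

Step 2 — sample covariance S[i,j] = (1/(n-1)) · Σ_k (x_{k,i} - mean_i) · (x_{k,j} - mean_j), with n-1 = 5.
  S[X_1,X_1] = ((-1.1667)·(-1.1667) + (3.8333)·(3.8333) + (-2.1667)·(-2.1667) + (-1.1667)·(-1.1667) + (0.8333)·(0.8333) + (-0.1667)·(-0.1667)) / 5 = 22.8333/5 = 4.5667
  S[X_1,X_2] = ((-1.1667)·(1.1667) + (3.8333)·(-1.8333) + (-2.1667)·(-1.8333) + (-1.1667)·(0.1667) + (0.8333)·(1.1667) + (-0.1667)·(1.1667)) / 5 = -3.8333/5 = -0.7667
  S[X_2,X_2] = ((1.1667)·(1.1667) + (-1.8333)·(-1.8333) + (-1.8333)·(-1.8333) + (0.1667)·(0.1667) + (1.1667)·(1.1667) + (1.1667)·(1.1667)) / 5 = 10.8333/5 = 2.1667

S is symmetric (S[j,i] = S[i,j]). Assembling:

S = [[4.5667, -0.7667],
 [-0.7667, 2.1667]]


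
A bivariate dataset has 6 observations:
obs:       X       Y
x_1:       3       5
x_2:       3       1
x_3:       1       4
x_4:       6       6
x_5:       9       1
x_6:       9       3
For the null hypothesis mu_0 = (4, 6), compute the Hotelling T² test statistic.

Step 1 — sample mean vector:
  mean(X) = (3 + 3 + 1 + 6 + 9 + 9) / 6 = 31/6 = 5.1667
  mean(Y) = (5 + 1 + 4 + 6 + 1 + 3) / 6 = 20/6 = 3.3333
  x̄ = (5.1667, 3.3333),  deviation x̄ - mu_0 = (5.1667, 3.3333) - (4, 6) = (1.1667, -2.6667).

Step 2 — sample covariance matrix, S[i,j] = (1/(n-1)) · Σ_k (x_{k,i} - mean_i) · (x_{k,j} - mean_j), divisor n-1 = 5:
  S[X,X] = ((-2.1667)·(-2.1667) + (-2.1667)·(-2.1667) + (-4.1667)·(-4.1667) + (0.8333)·(0.8333) + (3.8333)·(3.8333) + (3.8333)·(3.8333)) / 5 = 56.8333/5 = 11.3667
  S[X,Y] = ((-2.1667)·(1.6667) + (-2.1667)·(-2.3333) + (-4.1667)·(0.6667) + (0.8333)·(2.6667) + (3.8333)·(-2.3333) + (3.8333)·(-0.3333)) / 5 = -9.3333/5 = -1.8667
  S[Y,Y] = ((1.6667)·(1.6667) + (-2.3333)·(-2.3333) + (0.6667)·(0.6667) + (2.6667)·(2.6667) + (-2.3333)·(-2.3333) + (-0.3333)·(-0.3333)) / 5 = 21.3333/5 = 4.2667
  S = [[11.3667, -1.8667],
 [-1.8667, 4.2667]].

Step 3 — invert S. det(S) = 11.3667·4.2667 - (-1.8667)² = 45.0133.
  S^{-1} = (1/det) · [[d, -b], [-b, a]] = [[0.0948, 0.0415],
 [0.0415, 0.2525]].

Step 4 — quadratic form (x̄ - mu_0)^T · S^{-1} · (x̄ - mu_0):
  S^{-1} · (x̄ - mu_0) = (0, -0.625),
  (x̄ - mu_0)^T · [...] = (1.1667)·(0) + (-2.6667)·(-0.625) = 1.6667.

Step 5 — scale by n: T² = 6 · 1.6667 = 10.

T² ≈ 10


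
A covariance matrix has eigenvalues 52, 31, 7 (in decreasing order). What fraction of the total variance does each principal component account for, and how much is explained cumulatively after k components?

Step 1 — total variance = trace(Sigma) = Σ λ_i = 52 + 31 + 7 = 90.

Step 2 — fraction explained by component i = λ_i / Σ λ:
  PC1: 52/90 = 0.5778
  PC2: 31/90 = 0.3444
  PC3: 7/90 = 0.0778

Step 3 — cumulative fraction after k components = (λ_1 + ... + λ_k) / Σ λ:
  k = 1: 52/90 = 0.5778
  k = 2: (52 + 31)/90 = 83/90 = 0.9222
  k = 3: (52 + 31 + 7)/90 = 90/90 = 1

Summary (fraction, with percent):

explained: PC1 0.5778 (57.78%), PC2 0.3444 (34.44%), PC3 0.0778 (7.78%);  cumulative: 0.5778, 0.9222, 1


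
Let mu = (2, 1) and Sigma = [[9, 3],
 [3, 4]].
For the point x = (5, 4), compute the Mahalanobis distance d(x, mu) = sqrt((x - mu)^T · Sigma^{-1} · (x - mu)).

Step 1 — centre the observation: (x - mu) = (3, 3).

Step 2 — invert Sigma. det(Sigma) = 9·4 - (3)² = 27.
  Sigma^{-1} = (1/det) · [[d, -b], [-b, a]] = [[0.1481, -0.1111],
 [-0.1111, 0.3333]].

Step 3 — form the quadratic (x - mu)^T · Sigma^{-1} · (x - mu):
  Sigma^{-1} · (x - mu) = (0.1111, 0.6667).
  (x - mu)^T · [Sigma^{-1} · (x - mu)] = (3)·(0.1111) + (3)·(0.6667) = 2.3333.

Step 4 — take square root: d = √(2.3333) ≈ 1.5275.

d(x, mu) = √(2.3333) ≈ 1.5275


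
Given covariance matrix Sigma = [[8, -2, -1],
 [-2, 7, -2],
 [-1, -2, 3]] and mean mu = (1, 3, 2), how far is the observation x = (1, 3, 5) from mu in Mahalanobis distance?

Step 1 — centre the observation: (x - mu) = (0, 0, 3).

Step 2 — invert Sigma (cofactor / det for 3×3, or solve directly):
  Sigma^{-1} = [[0.156, 0.0734, 0.1009],
 [0.0734, 0.211, 0.1651],
 [0.1009, 0.1651, 0.4771]].

Step 3 — form the quadratic (x - mu)^T · Sigma^{-1} · (x - mu):
  Sigma^{-1} · (x - mu) = (0.3028, 0.4954, 1.4312).
  (x - mu)^T · [Sigma^{-1} · (x - mu)] = (0)·(0.3028) + (0)·(0.4954) + (3)·(1.4312) = 4.2936.

Step 4 — take square root: d = √(4.2936) ≈ 2.0721.

d(x, mu) = √(4.2936) ≈ 2.0721


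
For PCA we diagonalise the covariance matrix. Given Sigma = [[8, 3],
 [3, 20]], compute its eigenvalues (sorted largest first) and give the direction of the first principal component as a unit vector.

Step 1 — characteristic polynomial of 2×2 Sigma:
  det(Sigma - λI) = λ² - trace · λ + det = 0.
  trace = 8 + 20 = 28, det = 8·20 - (3)² = 151.
Step 2 — discriminant:
  Δ = trace² - 4·det = 784 - 604 = 180.
Step 3 — eigenvalues:
  λ = (trace ± √Δ)/2 = (28 ± 13.4164)/2,
  λ_1 = 20.7082,  λ_2 = 7.2918.

Step 4 — unit eigenvector for λ_1: solve (Sigma - λ_1 I)v = 0. First row:
  (8 - 20.7082)·v_x + (3)·v_y = 0, i.e. (-12.7082)·v_x + (3)·v_y = 0,
  so v ∝ (b, λ_1 - a) = (3, 12.7082) = u.
  ||u|| = √((3)² + (12.7082)²) = √(170.4984) ≈ 13.0575,
  v_1 = u/||u|| ≈ (0.2298, 0.9732) (||v_1|| = 1).

λ_1 = 20.7082,  λ_2 = 7.2918;  v_1 ≈ (0.2298, 0.9732)


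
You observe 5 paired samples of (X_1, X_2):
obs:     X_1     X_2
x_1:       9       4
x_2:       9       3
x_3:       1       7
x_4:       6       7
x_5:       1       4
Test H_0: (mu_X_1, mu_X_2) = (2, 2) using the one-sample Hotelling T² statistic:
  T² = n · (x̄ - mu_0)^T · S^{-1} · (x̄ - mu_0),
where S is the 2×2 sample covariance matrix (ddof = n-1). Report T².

Step 1 — sample mean vector:
  mean(X_1) = (9 + 9 + 1 + 6 + 1) / 5 = 26/5 = 5.2
  mean(X_2) = (4 + 3 + 7 + 7 + 4) / 5 = 25/5 = 5
  x̄ = (5.2, 5),  deviation x̄ - mu_0 = (5.2, 5) - (2, 2) = (3.2, 3).

Step 2 — sample covariance matrix, S[i,j] = (1/(n-1)) · Σ_k (x_{k,i} - mean_i) · (x_{k,j} - mean_j), divisor n-1 = 4:
  S[X_1,X_1] = ((3.8)·(3.8) + (3.8)·(3.8) + (-4.2)·(-4.2) + (0.8)·(0.8) + (-4.2)·(-4.2)) / 4 = 64.8/4 = 16.2
  S[X_1,X_2] = ((3.8)·(-1) + (3.8)·(-2) + (-4.2)·(2) + (0.8)·(2) + (-4.2)·(-1)) / 4 = -14/4 = -3.5
  S[X_2,X_2] = ((-1)·(-1) + (-2)·(-2) + (2)·(2) + (2)·(2) + (-1)·(-1)) / 4 = 14/4 = 3.5
  S = [[16.2, -3.5],
 [-3.5, 3.5]].

Step 3 — invert S. det(S) = 16.2·3.5 - (-3.5)² = 44.45.
  S^{-1} = (1/det) · [[d, -b], [-b, a]] = [[0.0787, 0.0787],
 [0.0787, 0.3645]].

Step 4 — quadratic form (x̄ - mu_0)^T · S^{-1} · (x̄ - mu_0):
  S^{-1} · (x̄ - mu_0) = (0.4882, 1.3453),
  (x̄ - mu_0)^T · [...] = (3.2)·(0.4882) + (3)·(1.3453) = 5.5982.

Step 5 — scale by n: T² = 5 · 5.5982 = 27.991.

T² ≈ 27.991


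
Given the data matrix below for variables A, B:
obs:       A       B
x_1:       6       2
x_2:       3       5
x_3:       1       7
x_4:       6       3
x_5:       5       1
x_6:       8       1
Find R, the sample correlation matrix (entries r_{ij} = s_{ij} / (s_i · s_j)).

Step 1 — column means:
  mean(A) = (6 + 3 + 1 + 6 + 5 + 8) / 6 = 29/6 = 4.8333
  mean(B) = (2 + 5 + 7 + 3 + 1 + 1) / 6 = 19/6 = 3.1667

Step 2 — sample variances and covariances s[i,j] = (1/(n-1)) · Σ_k (x_{k,i} - mean_i) · (x_{k,j} - mean_j), with n-1 = 5:
  s[A,A] = ((1.1667)·(1.1667) + (-1.8333)·(-1.8333) + (-3.8333)·(-3.8333) + (1.1667)·(1.1667) + (0.1667)·(0.1667) + (3.1667)·(3.1667)) / 5 = 30.8333/5 = 6.1667
  s[A,B] = ((1.1667)·(-1.1667) + (-1.8333)·(1.8333) + (-3.8333)·(3.8333) + (1.1667)·(-0.1667) + (0.1667)·(-2.1667) + (3.1667)·(-2.1667)) / 5 = -26.8333/5 = -5.3667
  s[B,B] = ((-1.1667)·(-1.1667) + (1.8333)·(1.8333) + (3.8333)·(3.8333) + (-0.1667)·(-0.1667) + (-2.1667)·(-2.1667) + (-2.1667)·(-2.1667)) / 5 = 28.8333/5 = 5.7667
  Sample standard deviations s_i = √(s[i,i]):
  s(A) = √(6.1667) = 2.4833
  s(B) = √(5.7667) = 2.4014

Step 3 — r_{ij} = s_{ij} / (s_i · s_j):
  r[A,A] = 1 (diagonal).
  r[A,B] = -5.3667 / (2.4833 · 2.4014) = -5.3667 / 5.9633 = -0.8999
  r[B,B] = 1 (diagonal).

R is symmetric with unit diagonal. Assembling:

R = [[1, -0.8999],
 [-0.8999, 1]]


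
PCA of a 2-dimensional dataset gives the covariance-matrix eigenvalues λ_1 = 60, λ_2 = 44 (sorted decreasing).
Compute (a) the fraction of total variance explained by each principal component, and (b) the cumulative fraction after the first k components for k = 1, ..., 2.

Step 1 — total variance = trace(Sigma) = Σ λ_i = 60 + 44 = 104.

Step 2 — fraction explained by component i = λ_i / Σ λ:
  PC1: 60/104 = 0.5769
  PC2: 44/104 = 0.4231

Step 3 — cumulative fraction after k components = (λ_1 + ... + λ_k) / Σ λ:
  k = 1: 60/104 = 0.5769
  k = 2: (60 + 44)/104 = 104/104 = 1

Summary (fraction, with percent):

explained: PC1 0.5769 (57.69%), PC2 0.4231 (42.31%);  cumulative: 0.5769, 1


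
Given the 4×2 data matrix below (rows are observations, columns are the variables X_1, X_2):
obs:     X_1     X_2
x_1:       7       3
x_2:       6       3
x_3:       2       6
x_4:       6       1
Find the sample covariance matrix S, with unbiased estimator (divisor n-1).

Step 1 — column means:
  mean(X_1) = (7 + 6 + 2 + 6) / 4 = 21/4 = 5.25
  mean(X_2) = (3 + 3 + 6 + 1) / 4 = 13/4 = 3.25

Step 2 — sample covariance S[i,j] = (1/(n-1)) · Σ_k (x_{k,i} - mean_i) · (x_{k,j} - mean_j), with n-1 = 3.
  S[X_1,X_1] = ((1.75)·(1.75) + (0.75)·(0.75) + (-3.25)·(-3.25) + (0.75)·(0.75)) / 3 = 14.75/3 = 4.9167
  S[X_1,X_2] = ((1.75)·(-0.25) + (0.75)·(-0.25) + (-3.25)·(2.75) + (0.75)·(-2.25)) / 3 = -11.25/3 = -3.75
  S[X_2,X_2] = ((-0.25)·(-0.25) + (-0.25)·(-0.25) + (2.75)·(2.75) + (-2.25)·(-2.25)) / 3 = 12.75/3 = 4.25

S is symmetric (S[j,i] = S[i,j]). Assembling:

S = [[4.9167, -3.75],
 [-3.75, 4.25]]


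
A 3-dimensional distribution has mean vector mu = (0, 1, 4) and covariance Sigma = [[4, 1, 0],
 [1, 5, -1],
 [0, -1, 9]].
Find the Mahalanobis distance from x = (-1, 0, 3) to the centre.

Step 1 — centre the observation: (x - mu) = (-1, -1, -1).

Step 2 — invert Sigma (cofactor / det for 3×3, or solve directly):
  Sigma^{-1} = [[0.2635, -0.0539, -0.006],
 [-0.0539, 0.2156, 0.024],
 [-0.006, 0.024, 0.1138]].

Step 3 — form the quadratic (x - mu)^T · Sigma^{-1} · (x - mu):
  Sigma^{-1} · (x - mu) = (-0.2036, -0.1856, -0.1317).
  (x - mu)^T · [Sigma^{-1} · (x - mu)] = (-1)·(-0.2036) + (-1)·(-0.1856) + (-1)·(-0.1317) = 0.521.

Step 4 — take square root: d = √(0.521) ≈ 0.7218.

d(x, mu) = √(0.521) ≈ 0.7218


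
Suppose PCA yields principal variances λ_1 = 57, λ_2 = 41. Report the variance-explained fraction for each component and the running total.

Step 1 — total variance = trace(Sigma) = Σ λ_i = 57 + 41 = 98.

Step 2 — fraction explained by component i = λ_i / Σ λ:
  PC1: 57/98 = 0.5816
  PC2: 41/98 = 0.4184

Step 3 — cumulative fraction after k components = (λ_1 + ... + λ_k) / Σ λ:
  k = 1: 57/98 = 0.5816
  k = 2: (57 + 41)/98 = 98/98 = 1

Summary (fraction, with percent):

explained: PC1 0.5816 (58.16%), PC2 0.4184 (41.84%);  cumulative: 0.5816, 1


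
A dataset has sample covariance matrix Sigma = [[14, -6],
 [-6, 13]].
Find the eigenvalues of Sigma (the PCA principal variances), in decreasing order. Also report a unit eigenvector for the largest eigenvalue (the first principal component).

Step 1 — characteristic polynomial of 2×2 Sigma:
  det(Sigma - λI) = λ² - trace · λ + det = 0.
  trace = 14 + 13 = 27, det = 14·13 - (-6)² = 146.
Step 2 — discriminant:
  Δ = trace² - 4·det = 729 - 584 = 145.
Step 3 — eigenvalues:
  λ = (trace ± √Δ)/2 = (27 ± 12.0416)/2,
  λ_1 = 19.5208,  λ_2 = 7.4792.

Step 4 — unit eigenvector for λ_1: solve (Sigma - λ_1 I)v = 0. First row:
  (14 - 19.5208)·v_x + (-6)·v_y = 0, i.e. (-5.5208)·v_x + (-6)·v_y = 0,
  so v ∝ (b, λ_1 - a) = (-6, 5.5208); multiply by -1 so the first entry is positive: u = (6, -5.5208).
  ||u|| = √((6)² + (-5.5208)²) = √(66.4792) ≈ 8.1535,
  v_1 = u/||u|| ≈ (0.7359, -0.6771) (||v_1|| = 1).

λ_1 = 19.5208,  λ_2 = 7.4792;  v_1 ≈ (0.7359, -0.6771)


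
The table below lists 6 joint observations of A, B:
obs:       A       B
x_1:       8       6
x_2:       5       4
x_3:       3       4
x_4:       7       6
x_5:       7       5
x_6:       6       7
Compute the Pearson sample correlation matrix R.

Step 1 — column means:
  mean(A) = (8 + 5 + 3 + 7 + 7 + 6) / 6 = 36/6 = 6
  mean(B) = (6 + 4 + 4 + 6 + 5 + 7) / 6 = 32/6 = 5.3333

Step 2 — sample variances and covariances s[i,j] = (1/(n-1)) · Σ_k (x_{k,i} - mean_i) · (x_{k,j} - mean_j), with n-1 = 5:
  s[A,A] = ((2)·(2) + (-1)·(-1) + (-3)·(-3) + (1)·(1) + (1)·(1) + (0)·(0)) / 5 = 16/5 = 3.2
  s[A,B] = ((2)·(0.6667) + (-1)·(-1.3333) + (-3)·(-1.3333) + (1)·(0.6667) + (1)·(-0.3333) + (0)·(1.6667)) / 5 = 7/5 = 1.4
  s[B,B] = ((0.6667)·(0.6667) + (-1.3333)·(-1.3333) + (-1.3333)·(-1.3333) + (0.6667)·(0.6667) + (-0.3333)·(-0.3333) + (1.6667)·(1.6667)) / 5 = 7.3333/5 = 1.4667
  Sample standard deviations s_i = √(s[i,i]):
  s(A) = √(3.2) = 1.7889
  s(B) = √(1.4667) = 1.2111

Step 3 — r_{ij} = s_{ij} / (s_i · s_j):
  r[A,A] = 1 (diagonal).
  r[A,B] = 1.4 / (1.7889 · 1.2111) = 1.4 / 2.1664 = 0.6462
  r[B,B] = 1 (diagonal).

R is symmetric with unit diagonal. Assembling:

R = [[1, 0.6462],
 [0.6462, 1]]
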